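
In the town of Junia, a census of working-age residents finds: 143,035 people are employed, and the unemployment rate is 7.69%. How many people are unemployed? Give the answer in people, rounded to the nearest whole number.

Let U be the number unemployed. The labor force is E + U, and U/(E+U) = 0.0769.
So U = 0.0769 × 143,035 / (1 − 0.0769) = 10999.39 / 0.9231 ≈ 11,916.

About 11,916 are unemployed.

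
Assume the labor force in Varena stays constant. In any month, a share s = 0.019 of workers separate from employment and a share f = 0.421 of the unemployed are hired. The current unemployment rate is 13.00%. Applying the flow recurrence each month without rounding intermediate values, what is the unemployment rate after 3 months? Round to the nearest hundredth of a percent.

With a fixed labor force, u_{t+1} = u_t + s·(1−u_t) − f·u_t = u_t·(1−s−f) + s.
Here 1−s−f = 0.560 and s = 0.019.
u_1 = 0.130000 × 0.560 + 0.019 = 0.091800.
u_2 = 0.091800 × 0.560 + 0.019 = 0.070408.
u_3 = 0.070408 × 0.560 + 0.019 = 0.058428.

Unemployment rate after three months ≈ 5.84%.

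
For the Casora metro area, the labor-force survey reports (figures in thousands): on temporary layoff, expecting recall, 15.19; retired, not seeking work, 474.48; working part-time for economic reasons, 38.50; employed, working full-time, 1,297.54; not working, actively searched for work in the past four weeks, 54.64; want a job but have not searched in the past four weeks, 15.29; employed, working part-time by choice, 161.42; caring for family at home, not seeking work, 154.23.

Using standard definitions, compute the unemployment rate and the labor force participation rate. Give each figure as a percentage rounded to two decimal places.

Unemployment rate ≈ 4.46%; labor force participation rate ≈ 70.88%.

Employed = 38.50 + 1,297.54 + 161.42 = 1,497.46 thousand (anyone who worked, including part-time for economic reasons, counts as employed).
Unemployed = 15.19 + 54.64 = 69.83 thousand (jobless and actively searching, or on temporary layoff).
Labor force = 1,497.46 + 69.83 = 1,567.29 thousand.
Not in labor force = 474.48 + 15.29 + 154.23 = 644.00 thousand (those not working and not actively searching are outside the labor force — including those who want a job but have given up searching).
Civilian working-age population = 1,567.29 + 644.00 = 2,211.29 thousand.
Unemployment rate = 69.83 / 1,567.29 = 4.46%.
Labor force participation rate = 1,567.29 / 2,211.29 = 70.88%.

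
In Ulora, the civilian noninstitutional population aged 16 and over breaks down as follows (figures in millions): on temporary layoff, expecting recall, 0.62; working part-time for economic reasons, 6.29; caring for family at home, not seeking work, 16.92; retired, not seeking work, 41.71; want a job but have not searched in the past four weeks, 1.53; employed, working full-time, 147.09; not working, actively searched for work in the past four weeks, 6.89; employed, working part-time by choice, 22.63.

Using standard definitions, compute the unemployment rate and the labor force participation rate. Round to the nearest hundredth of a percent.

Unemployment rate ≈ 4.09%; labor force participation rate ≈ 75.31%.

Employed = 6.29 + 147.09 + 22.63 = 176.01 million (anyone who worked, including part-time for economic reasons, counts as employed).
Unemployed = 0.62 + 6.89 = 7.51 million (jobless and actively searching, or on temporary layoff).
Labor force = 176.01 + 7.51 = 183.52 million.
Not in labor force = 16.92 + 41.71 + 1.53 = 60.16 million (those not working and not actively searching are outside the labor force — including those who want a job but have given up searching).
Civilian working-age population = 183.52 + 60.16 = 243.68 million.
Unemployment rate = 7.51 / 183.52 = 4.09%.
Labor force participation rate = 183.52 / 243.68 = 75.31%.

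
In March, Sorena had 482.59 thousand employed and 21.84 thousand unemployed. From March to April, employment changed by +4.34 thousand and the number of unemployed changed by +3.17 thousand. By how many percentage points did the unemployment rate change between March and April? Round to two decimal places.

The unemployment rate changed by +0.56 percentage points.

March: labor force = 482.59 + 21.84 = 504.43; u = 21.84/504.43 = 4.33%.
April: labor force = 486.93 + 25.01 = 511.94; u = 25.01/511.94 = 4.89%.
Change = 4.89% − 4.33% = +0.56 pp.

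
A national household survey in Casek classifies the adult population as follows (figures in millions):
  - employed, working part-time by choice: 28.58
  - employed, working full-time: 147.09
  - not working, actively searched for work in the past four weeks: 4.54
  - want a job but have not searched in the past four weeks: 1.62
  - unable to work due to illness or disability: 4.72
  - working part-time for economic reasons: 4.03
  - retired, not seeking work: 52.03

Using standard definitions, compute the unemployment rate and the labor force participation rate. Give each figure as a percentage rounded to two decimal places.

Employed = 28.58 + 147.09 + 4.03 = 179.70 million (anyone who worked, including part-time for economic reasons, counts as employed).
Unemployed = 4.54 million.
Labor force = 179.70 + 4.54 = 184.24 million.
Not in labor force = 1.62 + 4.72 + 52.03 = 58.37 million (those not working and not actively searching are outside the labor force — including those who want a job but have given up searching).
Civilian working-age population = 184.24 + 58.37 = 242.61 million.
Unemployment rate = 4.54 / 184.24 = 2.46%.
Labor force participation rate = 184.24 / 242.61 = 75.94%.

Unemployment rate ≈ 2.46%; labor force participation rate ≈ 75.94%.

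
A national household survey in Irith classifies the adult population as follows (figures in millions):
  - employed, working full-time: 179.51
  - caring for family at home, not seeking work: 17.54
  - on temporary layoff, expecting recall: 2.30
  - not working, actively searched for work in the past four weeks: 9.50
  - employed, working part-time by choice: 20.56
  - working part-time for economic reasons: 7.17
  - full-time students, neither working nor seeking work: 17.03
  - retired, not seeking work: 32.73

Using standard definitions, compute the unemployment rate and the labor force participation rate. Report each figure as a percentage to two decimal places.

Employed = 179.51 + 20.56 + 7.17 = 207.24 million (anyone who worked, including part-time for economic reasons, counts as employed).
Unemployed = 2.30 + 9.50 = 11.80 million (jobless and actively searching, or on temporary layoff).
Labor force = 207.24 + 11.80 = 219.04 million.
Not in labor force = 17.54 + 17.03 + 32.73 = 67.30 million (those not working and not actively searching are outside the labor force).
Civilian working-age population = 219.04 + 67.30 = 286.34 million.
Unemployment rate = 11.80 / 219.04 = 5.39%.
Labor force participation rate = 219.04 / 286.34 = 76.50%.

Unemployment rate ≈ 5.39%; labor force participation rate ≈ 76.50%.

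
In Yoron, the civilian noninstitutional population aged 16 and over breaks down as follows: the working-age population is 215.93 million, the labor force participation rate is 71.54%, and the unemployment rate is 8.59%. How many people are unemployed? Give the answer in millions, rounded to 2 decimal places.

Labor force = 0.7154 × 215.93 = 154.48 million.
Unemployed = 0.0859 × 154.48 ≈ 13.27 million.

About 13.27 million are unemployed.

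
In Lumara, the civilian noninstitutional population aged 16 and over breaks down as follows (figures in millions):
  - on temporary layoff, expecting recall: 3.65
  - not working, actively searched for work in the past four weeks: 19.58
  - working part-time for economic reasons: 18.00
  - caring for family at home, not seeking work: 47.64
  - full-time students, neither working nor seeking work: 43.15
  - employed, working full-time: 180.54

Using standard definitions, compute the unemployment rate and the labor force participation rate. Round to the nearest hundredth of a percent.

Employed = 18.00 + 180.54 = 198.54 million (anyone who worked, including part-time for economic reasons, counts as employed).
Unemployed = 3.65 + 19.58 = 23.23 million (jobless and actively searching, or on temporary layoff).
Labor force = 198.54 + 23.23 = 221.77 million.
Not in labor force = 47.64 + 43.15 = 90.79 million (those not working and not actively searching are outside the labor force).
Civilian working-age population = 221.77 + 90.79 = 312.56 million.
Unemployment rate = 23.23 / 221.77 = 10.47%.
Labor force participation rate = 221.77 / 312.56 = 70.95%.

Unemployment rate ≈ 10.47%; labor force participation rate ≈ 70.95%.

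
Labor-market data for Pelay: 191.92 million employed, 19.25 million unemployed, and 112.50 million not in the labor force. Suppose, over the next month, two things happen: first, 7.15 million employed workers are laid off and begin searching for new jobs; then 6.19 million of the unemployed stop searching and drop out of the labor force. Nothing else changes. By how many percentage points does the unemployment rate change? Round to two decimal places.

Initially, labor force = 191.92 + 19.25 = 211.17 million, so u = 19.25/211.17 = 9.12%.
After the first change, employed falls and unemployed rises by 7.15; labor force unchanged → E = 184.77, U = 26.40, labor force = 211.17 million.
After the second change, unemployed and labor force both fall by 6.19 → E = 184.77, U = 20.21, labor force = 204.98 million.
New unemployment rate = 20.21 / 204.98 = 9.86%.
Change = 9.86% − 9.12% = +0.74 percentage points.

The unemployment rate changes by +0.74 percentage points.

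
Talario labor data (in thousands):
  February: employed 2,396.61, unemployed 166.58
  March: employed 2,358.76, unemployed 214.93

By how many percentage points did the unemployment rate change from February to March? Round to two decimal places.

The unemployment rate changed by +1.85 percentage points.

February: labor force = 2,396.61 + 166.58 = 2,563.19; u = 166.58/2,563.19 = 6.50%.
March: labor force = 2,358.76 + 214.93 = 2,573.69; u = 214.93/2,573.69 = 8.35%.
Change = 8.35% − 6.50% = +1.85 pp.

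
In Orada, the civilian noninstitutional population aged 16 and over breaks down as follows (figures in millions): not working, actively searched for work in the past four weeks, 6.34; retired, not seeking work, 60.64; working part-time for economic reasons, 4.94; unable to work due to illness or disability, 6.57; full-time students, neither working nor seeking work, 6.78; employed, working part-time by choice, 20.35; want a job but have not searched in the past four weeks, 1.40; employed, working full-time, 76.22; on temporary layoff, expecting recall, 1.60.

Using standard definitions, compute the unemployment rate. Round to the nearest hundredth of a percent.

Employed = 4.94 + 20.35 + 76.22 = 101.51 million (anyone who worked, including part-time for economic reasons, counts as employed).
Unemployed = 6.34 + 1.60 = 7.94 million (jobless and actively searching, or on temporary layoff).
Labor force = 101.51 + 7.94 = 109.45 million.
Unemployment rate = 7.94 / 109.45 = 7.25%.

Unemployment rate ≈ 7.25%.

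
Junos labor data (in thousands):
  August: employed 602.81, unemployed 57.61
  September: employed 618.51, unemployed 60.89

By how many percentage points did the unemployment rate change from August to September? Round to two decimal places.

August: labor force = 602.81 + 57.61 = 660.42; u = 57.61/660.42 = 8.72%.
September: labor force = 618.51 + 60.89 = 679.40; u = 60.89/679.40 = 8.96%.
Change = 8.96% − 8.72% = +0.24 pp.

The unemployment rate changed by +0.24 percentage points.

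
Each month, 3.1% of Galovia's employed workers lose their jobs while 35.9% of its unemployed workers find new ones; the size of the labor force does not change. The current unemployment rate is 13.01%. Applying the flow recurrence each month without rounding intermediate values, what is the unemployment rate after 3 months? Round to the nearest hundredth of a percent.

With a fixed labor force, u_{t+1} = u_t + s·(1−u_t) − f·u_t = u_t·(1−s−f) + s.
Here 1−s−f = 0.610 and s = 0.031.
u_1 = 0.130100 × 0.610 + 0.031 = 0.110361.
u_2 = 0.110361 × 0.610 + 0.031 = 0.098320.
u_3 = 0.098320 × 0.610 + 0.031 = 0.090975.

Unemployment rate after three months ≈ 9.10%.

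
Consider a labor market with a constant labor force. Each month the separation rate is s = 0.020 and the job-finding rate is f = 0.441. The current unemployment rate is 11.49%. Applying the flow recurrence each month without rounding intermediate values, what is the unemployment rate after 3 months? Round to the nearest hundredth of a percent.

Unemployment rate after three months ≈ 5.46%.

With a fixed labor force, u_{t+1} = u_t + s·(1−u_t) − f·u_t = u_t·(1−s−f) + s.
Here 1−s−f = 0.539 and s = 0.020.
u_1 = 0.114900 × 0.539 + 0.020 = 0.081931.
u_2 = 0.081931 × 0.539 + 0.020 = 0.064161.
u_3 = 0.064161 × 0.539 + 0.020 = 0.054583.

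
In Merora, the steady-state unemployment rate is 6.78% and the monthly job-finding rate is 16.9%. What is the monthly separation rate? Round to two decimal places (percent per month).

From u* = s/(s+f): s = u·f/(1−u).
s = 0.0678 × 16.9 / (1 − 0.0678) = 1.1458 / 0.9322 ≈ 1.23% per month.

Separation rate ≈ 1.23% per month.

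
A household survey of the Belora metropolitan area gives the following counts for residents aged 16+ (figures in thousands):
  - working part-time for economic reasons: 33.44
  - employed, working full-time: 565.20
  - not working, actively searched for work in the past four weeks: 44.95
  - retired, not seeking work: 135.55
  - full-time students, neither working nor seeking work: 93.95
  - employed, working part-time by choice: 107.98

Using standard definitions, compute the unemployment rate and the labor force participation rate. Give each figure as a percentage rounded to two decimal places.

Unemployment rate ≈ 5.98%; labor force participation rate ≈ 76.61%.

Employed = 33.44 + 565.20 + 107.98 = 706.62 thousand (anyone who worked, including part-time for economic reasons, counts as employed).
Unemployed = 44.95 thousand.
Labor force = 706.62 + 44.95 = 751.57 thousand.
Not in labor force = 135.55 + 93.95 = 229.50 thousand (those not working and not actively searching are outside the labor force).
Civilian working-age population = 751.57 + 229.50 = 981.07 thousand.
Unemployment rate = 44.95 / 751.57 = 5.98%.
Labor force participation rate = 751.57 / 981.07 = 76.61%.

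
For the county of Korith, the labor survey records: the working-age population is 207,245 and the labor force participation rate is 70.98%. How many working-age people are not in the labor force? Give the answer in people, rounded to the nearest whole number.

About 60,142 are not in the labor force.

Share not in the labor force = 1 − 0.7098 = 0.2902.
Not in labor force = 0.2902 × 207,245 ≈ 60,142.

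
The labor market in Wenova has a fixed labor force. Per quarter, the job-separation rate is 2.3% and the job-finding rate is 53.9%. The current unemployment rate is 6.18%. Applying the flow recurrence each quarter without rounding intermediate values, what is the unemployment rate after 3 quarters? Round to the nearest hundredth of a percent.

With a fixed labor force, u_{t+1} = u_t + s·(1−u_t) − f·u_t = u_t·(1−s−f) + s.
Here 1−s−f = 0.438 and s = 0.023.
u_1 = 0.061800 × 0.438 + 0.023 = 0.050068.
u_2 = 0.050068 × 0.438 + 0.023 = 0.044930.
u_3 = 0.044930 × 0.438 + 0.023 = 0.042679.

Unemployment rate after three quarters ≈ 4.27%.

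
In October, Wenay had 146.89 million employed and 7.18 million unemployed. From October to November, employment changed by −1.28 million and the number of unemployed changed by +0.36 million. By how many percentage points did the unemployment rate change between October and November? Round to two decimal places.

October: labor force = 146.89 + 7.18 = 154.07; u = 7.18/154.07 = 4.66%.
November: labor force = 145.61 + 7.54 = 153.15; u = 7.54/153.15 = 4.92%.
Change = 4.92% − 4.66% = +0.26 pp.

The unemployment rate changed by +0.26 percentage points.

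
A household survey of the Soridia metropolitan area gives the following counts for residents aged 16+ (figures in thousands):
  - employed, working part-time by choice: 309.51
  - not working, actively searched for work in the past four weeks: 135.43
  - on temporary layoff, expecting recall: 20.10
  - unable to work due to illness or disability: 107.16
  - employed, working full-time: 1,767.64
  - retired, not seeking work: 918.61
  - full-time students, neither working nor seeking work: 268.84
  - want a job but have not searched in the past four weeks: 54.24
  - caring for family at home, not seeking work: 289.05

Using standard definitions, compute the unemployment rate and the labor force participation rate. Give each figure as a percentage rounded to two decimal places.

Unemployment rate ≈ 6.97%; labor force participation rate ≈ 57.68%.

Employed = 309.51 + 1,767.64 = 2,077.15 thousand.
Unemployed = 135.43 + 20.10 = 155.53 thousand (jobless and actively searching, or on temporary layoff).
Labor force = 2,077.15 + 155.53 = 2,232.68 thousand.
Not in labor force = 107.16 + 918.61 + 268.84 + 54.24 + 289.05 = 1,637.90 thousand (those not working and not actively searching are outside the labor force — including those who want a job but have given up searching).
Civilian working-age population = 2,232.68 + 1,637.90 = 3,870.58 thousand.
Unemployment rate = 155.53 / 2,232.68 = 6.97%.
Labor force participation rate = 2,232.68 / 3,870.58 = 57.68%.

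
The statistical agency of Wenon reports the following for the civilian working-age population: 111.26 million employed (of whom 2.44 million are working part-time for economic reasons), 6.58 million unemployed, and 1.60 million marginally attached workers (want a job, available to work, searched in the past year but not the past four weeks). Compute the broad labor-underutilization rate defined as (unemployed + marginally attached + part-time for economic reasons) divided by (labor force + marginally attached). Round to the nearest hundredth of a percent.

Labor force = 111.26 + 6.58 = 117.84 million.
Numerator = 6.58 + 1.60 + 2.44 = 10.62 million.
Denominator = 117.84 + 1.60 = 119.44 million.
Broad rate = 10.62 / 119.44 = 8.89%.

Broad underutilization rate ≈ 8.89%.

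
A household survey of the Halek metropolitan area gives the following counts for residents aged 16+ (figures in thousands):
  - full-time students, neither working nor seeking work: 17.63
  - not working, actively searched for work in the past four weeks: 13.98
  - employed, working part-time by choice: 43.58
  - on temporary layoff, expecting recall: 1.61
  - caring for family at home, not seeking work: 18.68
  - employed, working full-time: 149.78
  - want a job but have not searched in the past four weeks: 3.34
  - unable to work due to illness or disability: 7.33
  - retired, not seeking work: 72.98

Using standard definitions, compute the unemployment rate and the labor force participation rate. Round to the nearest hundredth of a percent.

Employed = 43.58 + 149.78 = 193.36 thousand.
Unemployed = 13.98 + 1.61 = 15.59 thousand (jobless and actively searching, or on temporary layoff).
Labor force = 193.36 + 15.59 = 208.95 thousand.
Not in labor force = 17.63 + 18.68 + 3.34 + 7.33 + 72.98 = 119.96 thousand (those not working and not actively searching are outside the labor force — including those who want a job but have given up searching).
Civilian working-age population = 208.95 + 119.96 = 328.91 thousand.
Unemployment rate = 15.59 / 208.95 = 7.46%.
Labor force participation rate = 208.95 / 328.91 = 63.53%.

Unemployment rate ≈ 7.46%; labor force participation rate ≈ 63.53%.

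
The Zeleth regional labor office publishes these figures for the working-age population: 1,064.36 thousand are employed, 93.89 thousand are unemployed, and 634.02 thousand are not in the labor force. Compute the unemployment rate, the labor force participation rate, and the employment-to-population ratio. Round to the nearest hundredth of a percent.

Unemployment rate ≈ 8.11%; labor force participation rate ≈ 64.62%; employment-population ratio ≈ 59.39%.

Labor force = employed + unemployed = 1,064.36 + 93.89 = 1,158.25 thousand.
Working-age population = 1,158.25 + 634.02 = 1,792.27 thousand.
Unemployment rate = 93.89 / 1,158.25 = 8.11%.
Labor force participation rate = 1,158.25 / 1,792.27 = 64.62%.
Employment-population ratio = 1,064.36 / 1,792.27 = 59.39%.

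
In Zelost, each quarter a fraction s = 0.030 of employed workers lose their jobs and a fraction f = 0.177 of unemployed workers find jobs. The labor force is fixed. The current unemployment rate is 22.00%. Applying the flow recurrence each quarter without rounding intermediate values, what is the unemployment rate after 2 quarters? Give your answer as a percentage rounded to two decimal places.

With a fixed labor force, u_{t+1} = u_t + s·(1−u_t) − f·u_t = u_t·(1−s−f) + s.
Here 1−s−f = 0.793 and s = 0.030.
u_1 = 0.220000 × 0.793 + 0.030 = 0.204460.
u_2 = 0.204460 × 0.793 + 0.030 = 0.192137.

Unemployment rate after two quarters ≈ 19.21%.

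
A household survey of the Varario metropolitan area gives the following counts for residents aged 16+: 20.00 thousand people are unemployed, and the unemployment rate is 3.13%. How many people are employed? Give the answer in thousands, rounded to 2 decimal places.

About 618.98 thousand are employed.

Labor force = U / u = 20.00 / 0.0313 ≈ 638.98 thousand.
Employed = labor force − unemployed = 638.98 − 20.00 = 618.98 thousand.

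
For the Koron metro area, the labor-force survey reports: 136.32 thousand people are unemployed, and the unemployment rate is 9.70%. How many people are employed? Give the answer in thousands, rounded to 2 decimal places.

Labor force = U / u = 136.32 / 0.0970 ≈ 1,405.36 thousand.
Employed = labor force − unemployed = 1,405.36 − 136.32 = 1,269.04 thousand.

About 1,269.04 thousand are employed.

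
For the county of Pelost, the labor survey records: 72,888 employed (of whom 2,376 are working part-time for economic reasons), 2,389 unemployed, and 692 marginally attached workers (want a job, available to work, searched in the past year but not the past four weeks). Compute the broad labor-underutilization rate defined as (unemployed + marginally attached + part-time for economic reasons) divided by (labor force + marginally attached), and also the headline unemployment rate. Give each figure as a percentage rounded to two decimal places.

Broad underutilization rate ≈ 7.18%; headline unemployment rate ≈ 3.17%.

Labor force = 72,888 + 2,389 = 75,277.
Numerator = 2,389 + 692 + 2,376 = 5,457.
Denominator = 75,277 + 692 = 75,969.
Broad rate = 5,457 / 75,969 = 7.18%.
Headline unemployment rate = 2,389 / 75,277 = 3.17%.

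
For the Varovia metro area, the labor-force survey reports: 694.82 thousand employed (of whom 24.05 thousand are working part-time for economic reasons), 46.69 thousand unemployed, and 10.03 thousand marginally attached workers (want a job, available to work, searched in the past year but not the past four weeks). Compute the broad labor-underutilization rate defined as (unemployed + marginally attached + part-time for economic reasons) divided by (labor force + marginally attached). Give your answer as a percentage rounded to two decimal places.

Labor force = 694.82 + 46.69 = 741.51 thousand.
Numerator = 46.69 + 10.03 + 24.05 = 80.77 thousand.
Denominator = 741.51 + 10.03 = 751.54 thousand.
Broad rate = 80.77 / 751.54 = 10.75%.

Broad underutilization rate ≈ 10.75%.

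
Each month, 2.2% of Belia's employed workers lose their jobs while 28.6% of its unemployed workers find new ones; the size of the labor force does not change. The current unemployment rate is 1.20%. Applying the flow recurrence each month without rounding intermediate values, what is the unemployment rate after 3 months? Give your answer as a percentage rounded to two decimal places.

With a fixed labor force, u_{t+1} = u_t + s·(1−u_t) − f·u_t = u_t·(1−s−f) + s.
Here 1−s−f = 0.692 and s = 0.022.
u_1 = 0.012000 × 0.692 + 0.022 = 0.030304.
u_2 = 0.030304 × 0.692 + 0.022 = 0.042970.
u_3 = 0.042970 × 0.692 + 0.022 = 0.051735.

Unemployment rate after three months ≈ 5.17%.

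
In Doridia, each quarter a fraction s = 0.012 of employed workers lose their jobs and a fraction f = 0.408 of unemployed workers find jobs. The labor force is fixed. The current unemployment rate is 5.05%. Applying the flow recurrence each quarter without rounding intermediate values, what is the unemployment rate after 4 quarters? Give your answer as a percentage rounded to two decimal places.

With a fixed labor force, u_{t+1} = u_t + s·(1−u_t) − f·u_t = u_t·(1−s−f) + s.
Here 1−s−f = 0.580 and s = 0.012.
u_1 = 0.050500 × 0.580 + 0.012 = 0.041290.
u_2 = 0.041290 × 0.580 + 0.012 = 0.035948.
u_3 = 0.035948 × 0.580 + 0.012 = 0.032850.
u_4 = 0.032850 × 0.580 + 0.012 = 0.031053.

Unemployment rate after four quarters ≈ 3.11%.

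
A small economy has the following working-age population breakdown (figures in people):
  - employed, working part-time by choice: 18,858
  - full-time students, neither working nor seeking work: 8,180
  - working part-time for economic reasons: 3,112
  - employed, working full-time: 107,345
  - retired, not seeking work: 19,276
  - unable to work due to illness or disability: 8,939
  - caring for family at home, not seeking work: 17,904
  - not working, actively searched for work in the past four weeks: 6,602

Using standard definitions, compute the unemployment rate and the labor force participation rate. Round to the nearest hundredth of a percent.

Unemployment rate ≈ 4.86%; labor force participation rate ≈ 71.45%.

Employed = 18,858 + 3,112 + 107,345 = 129,315 (anyone who worked, including part-time for economic reasons, counts as employed).
Unemployed = 6,602.
Labor force = 129,315 + 6,602 = 135,917.
Not in labor force = 8,180 + 19,276 + 8,939 + 17,904 = 54,299 (those not working and not actively searching are outside the labor force).
Civilian working-age population = 135,917 + 54,299 = 190,216.
Unemployment rate = 6,602 / 135,917 = 4.86%.
Labor force participation rate = 135,917 / 190,216 = 71.45%.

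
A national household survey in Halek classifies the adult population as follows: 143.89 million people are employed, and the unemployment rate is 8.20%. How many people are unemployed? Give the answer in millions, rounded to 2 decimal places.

About 12.85 million are unemployed.

Let U be the number unemployed. The labor force is E + U, and U/(E+U) = 0.0820.
So U = 0.0820 × 143.89 / (1 − 0.0820) = 11.7990 / 0.9180 ≈ 12.85 million.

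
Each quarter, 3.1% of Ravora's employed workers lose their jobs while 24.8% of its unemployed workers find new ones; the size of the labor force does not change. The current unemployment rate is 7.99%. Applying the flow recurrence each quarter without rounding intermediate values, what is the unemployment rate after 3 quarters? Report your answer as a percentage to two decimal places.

Unemployment rate after three quarters ≈ 9.94%.

With a fixed labor force, u_{t+1} = u_t + s·(1−u_t) − f·u_t = u_t·(1−s−f) + s.
Here 1−s−f = 0.721 and s = 0.031.
u_1 = 0.079900 × 0.721 + 0.031 = 0.088608.
u_2 = 0.088608 × 0.721 + 0.031 = 0.094886.
u_3 = 0.094886 × 0.721 + 0.031 = 0.099413.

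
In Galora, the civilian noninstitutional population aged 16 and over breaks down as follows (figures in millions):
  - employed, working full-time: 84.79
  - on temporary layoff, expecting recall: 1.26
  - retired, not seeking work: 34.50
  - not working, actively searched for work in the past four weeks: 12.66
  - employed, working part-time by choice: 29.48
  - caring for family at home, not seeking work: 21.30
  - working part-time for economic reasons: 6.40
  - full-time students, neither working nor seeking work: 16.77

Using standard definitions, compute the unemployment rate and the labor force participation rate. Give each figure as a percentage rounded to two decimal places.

Unemployment rate ≈ 10.34%; labor force participation rate ≈ 64.97%.

Employed = 84.79 + 29.48 + 6.40 = 120.67 million (anyone who worked, including part-time for economic reasons, counts as employed).
Unemployed = 1.26 + 12.66 = 13.92 million (jobless and actively searching, or on temporary layoff).
Labor force = 120.67 + 13.92 = 134.59 million.
Not in labor force = 34.50 + 21.30 + 16.77 = 72.57 million (those not working and not actively searching are outside the labor force).
Civilian working-age population = 134.59 + 72.57 = 207.16 million.
Unemployment rate = 13.92 / 134.59 = 10.34%.
Labor force participation rate = 134.59 / 207.16 = 64.97%.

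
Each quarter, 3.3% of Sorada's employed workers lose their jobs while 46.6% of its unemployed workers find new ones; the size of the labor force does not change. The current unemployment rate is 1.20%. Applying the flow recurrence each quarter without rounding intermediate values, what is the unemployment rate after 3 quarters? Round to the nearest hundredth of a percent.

Unemployment rate after three quarters ≈ 5.93%.

With a fixed labor force, u_{t+1} = u_t + s·(1−u_t) − f·u_t = u_t·(1−s−f) + s.
Here 1−s−f = 0.501 and s = 0.033.
u_1 = 0.012000 × 0.501 + 0.033 = 0.039012.
u_2 = 0.039012 × 0.501 + 0.033 = 0.052545.
u_3 = 0.052545 × 0.501 + 0.033 = 0.059325.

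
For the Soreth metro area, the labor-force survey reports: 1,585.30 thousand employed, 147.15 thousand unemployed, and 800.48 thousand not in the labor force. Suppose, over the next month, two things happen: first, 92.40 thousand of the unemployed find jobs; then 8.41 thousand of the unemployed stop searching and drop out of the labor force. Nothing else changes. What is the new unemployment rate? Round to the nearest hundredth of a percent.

Initially, labor force = 1,585.30 + 147.15 = 1,732.45 thousand, so u = 147.15/1,732.45 = 8.49%.
After the first change, unemployed falls and employed rises by 92.40; labor force unchanged → E = 1,677.70, U = 54.75, labor force = 1,732.45 thousand.
After the second change, unemployed and labor force both fall by 8.41 → E = 1,677.70, U = 46.34, labor force = 1,724.04 thousand.
New unemployment rate = 46.34 / 1,724.04 = 2.69%.

New unemployment rate ≈ 2.69%.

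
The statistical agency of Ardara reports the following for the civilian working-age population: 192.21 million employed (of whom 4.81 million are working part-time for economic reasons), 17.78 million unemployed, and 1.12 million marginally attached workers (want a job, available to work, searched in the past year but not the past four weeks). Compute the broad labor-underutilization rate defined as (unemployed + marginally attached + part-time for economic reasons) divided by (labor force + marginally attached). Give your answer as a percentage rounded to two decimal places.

Labor force = 192.21 + 17.78 = 209.99 million.
Numerator = 17.78 + 1.12 + 4.81 = 23.71 million.
Denominator = 209.99 + 1.12 = 211.11 million.
Broad rate = 23.71 / 211.11 = 11.23%.

Broad underutilization rate ≈ 11.23%.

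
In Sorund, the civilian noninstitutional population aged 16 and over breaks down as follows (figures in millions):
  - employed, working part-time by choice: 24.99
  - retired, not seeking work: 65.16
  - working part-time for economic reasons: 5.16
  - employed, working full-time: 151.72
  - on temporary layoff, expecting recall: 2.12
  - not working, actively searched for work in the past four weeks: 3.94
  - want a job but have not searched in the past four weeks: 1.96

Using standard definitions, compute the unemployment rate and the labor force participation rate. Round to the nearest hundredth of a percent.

Unemployment rate ≈ 3.22%; labor force participation rate ≈ 73.68%.

Employed = 24.99 + 5.16 + 151.72 = 181.87 million (anyone who worked, including part-time for economic reasons, counts as employed).
Unemployed = 2.12 + 3.94 = 6.06 million (jobless and actively searching, or on temporary layoff).
Labor force = 181.87 + 6.06 = 187.93 million.
Not in labor force = 65.16 + 1.96 = 67.12 million (those not working and not actively searching are outside the labor force — including those who want a job but have given up searching).
Civilian working-age population = 187.93 + 67.12 = 255.05 million.
Unemployment rate = 6.06 / 187.93 = 3.22%.
Labor force participation rate = 187.93 / 255.05 = 73.68%.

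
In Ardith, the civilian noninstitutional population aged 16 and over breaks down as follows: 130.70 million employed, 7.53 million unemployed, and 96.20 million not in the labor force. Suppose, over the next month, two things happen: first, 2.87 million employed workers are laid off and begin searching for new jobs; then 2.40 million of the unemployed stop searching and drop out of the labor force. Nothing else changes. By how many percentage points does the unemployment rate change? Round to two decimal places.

The unemployment rate changes by +0.44 percentage points.

Initially, labor force = 130.70 + 7.53 = 138.23 million, so u = 7.53/138.23 = 5.45%.
After the first change, employed falls and unemployed rises by 2.87; labor force unchanged → E = 127.83, U = 10.40, labor force = 138.23 million.
After the second change, unemployed and labor force both fall by 2.40 → E = 127.83, U = 8.00, labor force = 135.83 million.
New unemployment rate = 8.00 / 135.83 = 5.89%.
Change = 5.89% − 5.45% = +0.44 percentage points.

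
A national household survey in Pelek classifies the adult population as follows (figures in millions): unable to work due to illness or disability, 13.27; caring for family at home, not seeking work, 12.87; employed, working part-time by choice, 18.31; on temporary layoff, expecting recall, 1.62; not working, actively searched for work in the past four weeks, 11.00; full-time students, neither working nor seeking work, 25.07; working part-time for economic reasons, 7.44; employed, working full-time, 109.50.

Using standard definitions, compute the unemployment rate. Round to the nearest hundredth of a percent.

Unemployment rate ≈ 8.53%.

Employed = 18.31 + 7.44 + 109.50 = 135.25 million (anyone who worked, including part-time for economic reasons, counts as employed).
Unemployed = 1.62 + 11.00 = 12.62 million (jobless and actively searching, or on temporary layoff).
Labor force = 135.25 + 12.62 = 147.87 million.
Unemployment rate = 12.62 / 147.87 = 8.53%.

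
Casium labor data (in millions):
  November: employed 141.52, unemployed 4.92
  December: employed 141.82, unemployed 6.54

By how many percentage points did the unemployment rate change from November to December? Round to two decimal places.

The unemployment rate changed by +1.05 percentage points.

November: labor force = 141.52 + 4.92 = 146.44; u = 4.92/146.44 = 3.36%.
December: labor force = 141.82 + 6.54 = 148.36; u = 6.54/148.36 = 4.41%.
Change = 4.41% − 3.36% = +1.05 pp.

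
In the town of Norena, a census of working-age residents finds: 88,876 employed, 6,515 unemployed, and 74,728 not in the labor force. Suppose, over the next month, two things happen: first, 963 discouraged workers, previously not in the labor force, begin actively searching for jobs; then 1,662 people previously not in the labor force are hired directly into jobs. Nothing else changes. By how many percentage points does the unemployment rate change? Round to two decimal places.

Initially, labor force = 88,876 + 6,515 = 95,391, so u = 6,515/95,391 = 6.83%.
After the first change, unemployed and labor force both rise by 963 → E = 88,876, U = 7,478, labor force = 96,354.
After the second change, employed and labor force both rise by 1,662; unemployed unchanged → E = 90,538, U = 7,478, labor force = 98,016.
New unemployment rate = 7,478 / 98,016 = 7.63%.
Change = 7.63% − 6.83% = +0.80 percentage points.

The unemployment rate changes by +0.80 percentage points.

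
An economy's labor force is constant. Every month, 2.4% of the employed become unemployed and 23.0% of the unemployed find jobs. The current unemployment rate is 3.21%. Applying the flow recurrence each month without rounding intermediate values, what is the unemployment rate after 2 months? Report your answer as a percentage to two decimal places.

With a fixed labor force, u_{t+1} = u_t + s·(1−u_t) − f·u_t = u_t·(1−s−f) + s.
Here 1−s−f = 0.746 and s = 0.024.
u_1 = 0.032100 × 0.746 + 0.024 = 0.047947.
u_2 = 0.047947 × 0.746 + 0.024 = 0.059768.

Unemployment rate after two months ≈ 5.98%.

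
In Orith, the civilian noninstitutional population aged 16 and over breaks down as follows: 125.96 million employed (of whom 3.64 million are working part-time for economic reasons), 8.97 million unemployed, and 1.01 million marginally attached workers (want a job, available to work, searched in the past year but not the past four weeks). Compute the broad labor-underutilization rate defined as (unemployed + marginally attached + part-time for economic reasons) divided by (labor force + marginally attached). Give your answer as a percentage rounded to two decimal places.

Labor force = 125.96 + 8.97 = 134.93 million.
Numerator = 8.97 + 1.01 + 3.64 = 13.62 million.
Denominator = 134.93 + 1.01 = 135.94 million.
Broad rate = 13.62 / 135.94 = 10.02%.

Broad underutilization rate ≈ 10.02%.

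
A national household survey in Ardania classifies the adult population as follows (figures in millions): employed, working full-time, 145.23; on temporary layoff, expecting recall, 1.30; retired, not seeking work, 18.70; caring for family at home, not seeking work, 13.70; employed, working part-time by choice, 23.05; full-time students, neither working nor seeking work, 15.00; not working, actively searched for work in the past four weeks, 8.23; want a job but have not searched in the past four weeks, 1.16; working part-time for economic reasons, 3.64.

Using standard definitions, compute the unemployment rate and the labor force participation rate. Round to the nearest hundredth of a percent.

Unemployment rate ≈ 5.25%; labor force participation rate ≈ 78.89%.

Employed = 145.23 + 23.05 + 3.64 = 171.92 million (anyone who worked, including part-time for economic reasons, counts as employed).
Unemployed = 1.30 + 8.23 = 9.53 million (jobless and actively searching, or on temporary layoff).
Labor force = 171.92 + 9.53 = 181.45 million.
Not in labor force = 18.70 + 13.70 + 15.00 + 1.16 = 48.56 million (those not working and not actively searching are outside the labor force — including those who want a job but have given up searching).
Civilian working-age population = 181.45 + 48.56 = 230.01 million.
Unemployment rate = 9.53 / 181.45 = 5.25%.
Labor force participation rate = 181.45 / 230.01 = 78.89%.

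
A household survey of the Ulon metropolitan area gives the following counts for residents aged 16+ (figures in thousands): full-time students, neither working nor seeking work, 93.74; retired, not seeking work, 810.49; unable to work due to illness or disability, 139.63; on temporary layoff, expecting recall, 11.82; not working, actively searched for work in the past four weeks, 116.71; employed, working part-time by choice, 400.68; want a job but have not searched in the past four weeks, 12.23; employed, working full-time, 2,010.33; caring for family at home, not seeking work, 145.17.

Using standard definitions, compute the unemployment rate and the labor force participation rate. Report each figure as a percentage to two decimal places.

Unemployment rate ≈ 5.06%; labor force participation rate ≈ 67.89%.

Employed = 400.68 + 2,010.33 = 2,411.01 thousand.
Unemployed = 11.82 + 116.71 = 128.53 thousand (jobless and actively searching, or on temporary layoff).
Labor force = 2,411.01 + 128.53 = 2,539.54 thousand.
Not in labor force = 93.74 + 810.49 + 139.63 + 12.23 + 145.17 = 1,201.26 thousand (those not working and not actively searching are outside the labor force — including those who want a job but have given up searching).
Civilian working-age population = 2,539.54 + 1,201.26 = 3,740.80 thousand.
Unemployment rate = 128.53 / 2,539.54 = 5.06%.
Labor force participation rate = 2,539.54 / 3,740.80 = 67.89%.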